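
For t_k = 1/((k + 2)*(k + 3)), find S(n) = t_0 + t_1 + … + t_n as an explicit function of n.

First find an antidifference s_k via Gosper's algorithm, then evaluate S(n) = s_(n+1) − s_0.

S(n) = (n + 1)/(2*(n + 3))

Ratio r(k) = (k + 2)/(k + 4).
Gosper form: A/B · C(k+1)/C(k) with A=k + 2, B=k + 4, C=1.
Need (k + 2)·f(k+1) − (k + 3)·f(k) = 1.
d = 1 from the (1,1,0) case.
Match coefficients ⇒ f(k) = k/2.
R(k) = B(k−1)·f(k)/C(k) = k*(k + 3)/2; s_k = R·t_k = k/(2*(k + 2)).
Verify: 1/(k**2 + 5*k + 6) matches t_k.
Σ_(k=0)^n t_k = s_(n+1) − s_(0) = ((n + 1)/(2*(n + 3))) − (0), i.e. (n + 1)/(2*(n + 3)).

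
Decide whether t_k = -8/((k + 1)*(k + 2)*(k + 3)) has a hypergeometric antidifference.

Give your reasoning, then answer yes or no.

Yes. s_k = 2*k*(-k - 3)/((k + 1)*(k + 2)).

The ratio is (k + 1)/(k + 4).
A = k + 1, B = k + 4, C = 1.
Solve (k + 1)·f(k+1) − (k + 3)·f(k) = 1.
deg f ≤ 2 (via 1,1,0).
Match coefficients ⇒ f(k) = k*(k + 3)/4.
So s_k = (B(k−1)f/C)·t_k = (k*(k + 3)**2/4)·t_k = 2*k*(-k - 3)/((k + 1)*(k + 2)).
Check: Δs_k = -8/(k**3 + 6*k**2 + 11*k + 6). ✓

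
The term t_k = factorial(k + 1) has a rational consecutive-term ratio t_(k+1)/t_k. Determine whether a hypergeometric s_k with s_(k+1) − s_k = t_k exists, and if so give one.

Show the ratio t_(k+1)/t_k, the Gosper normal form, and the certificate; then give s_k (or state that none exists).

no hypergeometric antidifference exists

Step 1: r(k) = k + 2.
So A=k + 2 and B=1, with C=1.
f must satisfy (k + 2)·f(k+1) − (1)·f(k) = 1.
deg f ≤ -1 (via 1,0,0).
Bound -1 < 0, so the key equation has no polynomial solution.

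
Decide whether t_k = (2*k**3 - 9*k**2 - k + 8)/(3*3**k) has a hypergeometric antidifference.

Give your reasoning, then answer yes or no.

Yes. s_k = (-k**3 + 3*k**2 + 2*k - 2)/3**k.

r(k) = k*(2*k**2 - 3*k - 13)/(3*(2*k**3 - 9*k**2 - k + 8)) after simplifying.
A = 1/3, B = 1, C = k**3 - 9*k**2/2 - k/2 + 4.
Solve (1/3)·f(k+1) − (1)·f(k) = k**3 - 9*k**2/2 - k/2 + 4.
Bound: deg f ≤ 3.
Solve for f: f(k) = -3*(k + 1)*(k**2 - 4*k + 2)/2 (degree 3 ≤ 3).
So s_k = (B(k−1)f/C)·t_k = (-3*(k + 1)*(k**2 - 4*k + 2)/((k - 1)*(2*k**2 - 7*k - 8)))·t_k = (-k**3 + 3*k**2 + 2*k - 2)/3**k.
Check: Δs_k = (2*k**3 - 9*k**2 - k + 8)/(3*3**k). ✓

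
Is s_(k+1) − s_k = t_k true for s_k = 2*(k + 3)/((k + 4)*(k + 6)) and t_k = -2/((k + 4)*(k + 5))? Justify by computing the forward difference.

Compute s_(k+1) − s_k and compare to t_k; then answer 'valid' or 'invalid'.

Invalid: residual 6*(2*k + 11)/(k**4 + 22*k**3 + 179*k**2 + 638*k + 840) ≠ 0.

s_(k+1) = 2*(k + 4)/((k + 5)*(k + 7))
s_(k+1) − s_k = 2*(-k**2 - 7*k - 9)/(k**4 + 22*k**3 + 179*k**2 + 638*k + 840)
(s_(k+1) − s_k) − t_k = 6*(2*k + 11)/(k**4 + 22*k**3 + 179*k**2 + 638*k + 840)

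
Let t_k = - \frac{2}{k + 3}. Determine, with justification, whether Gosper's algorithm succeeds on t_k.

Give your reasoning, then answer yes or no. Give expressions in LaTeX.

The ratio is (k + 3)/(k + 4).
Factor: A=k + 3; B=k + 4; C=1.
f must satisfy (k + 3)·f(k+1) − (k + 3)·f(k) = 1.
Bound: deg f ≤ 0.
f = c0 ⇒ A·f(k+1) − B(k−1)·f(k) − C = -1. The system {-1 = 0} is inconsistent; no antidifference.

No — t_k has no hypergeometric antidifference.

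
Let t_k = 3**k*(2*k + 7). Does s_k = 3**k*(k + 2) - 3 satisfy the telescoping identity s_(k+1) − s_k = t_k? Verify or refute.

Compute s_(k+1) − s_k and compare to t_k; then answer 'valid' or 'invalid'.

valid; difference matches t_k

s_(k+1) = 3*3**k*(k + 3) - 3
s_(k+1) − s_k = 3**k*(2*k + 7)
(s_(k+1) − s_k) − t_k = 0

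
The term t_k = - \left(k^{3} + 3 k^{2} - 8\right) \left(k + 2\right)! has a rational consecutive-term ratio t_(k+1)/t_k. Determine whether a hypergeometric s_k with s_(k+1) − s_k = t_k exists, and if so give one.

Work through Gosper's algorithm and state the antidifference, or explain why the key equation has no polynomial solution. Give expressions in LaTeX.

s_k = \left(- k^{2} + k + 4\right) \left(k + 2\right)!

t_(k+1)/t_k = (k + 3)*((k + 1)**3 + 3*(k + 1)**2 - 8)/(k**3 + 3*k**2 - 8).
So A=k + 3 and B=1, with C=k**3 + 3*k**2 - 8.
Need (k + 3)·f(k+1) − (1)·f(k) = k**3 + 3*k**2 - 8.
Bound: deg f ≤ 2.
Solve for f: f(k) = k**2 - k - 4 (degree 2 ≤ 2).
Get s_k = R·t_k = (-k**2 + k + 4)*factorial(k + 2) with R(k) = B(k−1)f(k)/C(k) = (k**2 - k - 4)/(k**3 + 3*k**2 - 8).
s_(k+1) − s_k = -(k**3 + 3*k**2 - 8)*factorial(k + 2) = t_k.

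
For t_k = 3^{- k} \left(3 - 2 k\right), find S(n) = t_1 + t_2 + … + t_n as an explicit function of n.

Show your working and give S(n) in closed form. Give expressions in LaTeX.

S(n) = 3^{- n} n

t_(k+1)/t_k = (2*k - 1)/(3*(2*k - 3)).
So A=1/3 and B=1, with C=k - 3/2.
Need (1/3)·f(k+1) − (1)·f(k) = k - 3/2.
Degrees (0,0,1) ⇒ d ≤ 1.
Coefficient equations give f(k) = -3*(k - 1)/2.
Certificate R = B(k−1)f/C = -3*(k - 1)/(2*k - 3) gives s_k = 3**(1 - k)*(k - 1).
Verify: (3 - 2*k)/3**k matches t_k.
s_(n+1) = n/3**n and s_(1) = 0, so S(n) = n/3**n.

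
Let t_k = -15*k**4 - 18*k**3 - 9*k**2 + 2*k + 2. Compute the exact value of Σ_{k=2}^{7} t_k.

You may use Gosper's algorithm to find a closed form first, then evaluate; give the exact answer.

Σ = -85404

The ratio is (15*k**4 + 78*k**3 + 153*k**2 + 130*k + 38)/(15*k**4 + 18*k**3 + 9*k**2 - 2*k - 2).
Take A(k)=1, B(k)=1, C(k)=k**4 + 6*k**3/5 + 3*k**2/5 - 2*k/15 - 2/15.
Solve (1)·f(k+1) − (1)·f(k) = k**4 + 6*k**3/5 + 3*k**2/5 - 2*k/15 - 2/15.
From deg A=0, deg B=0, deg C=4: d=5.
A polynomial solution: f(k) = k**2*(3*k**3 - 3*k**2 - k - 1)/15.
Certificate R = B(k−1)f/C = k**2*(3*k**3 - 3*k**2 - k - 1)/(15*k**4 + 18*k**3 + 9*k**2 - 2*k - 2) gives s_k = k**2*(-3*k**3 + 3*k**2 + k + 1).
s_(k+1) − s_k = -15*k**4 - 18*k**3 - 9*k**2 + 2*k + 2 = t_k.
Σ_(k=2)^(7) t_k = s_(8) − s_(2) = -85440 − (-36) = -85404.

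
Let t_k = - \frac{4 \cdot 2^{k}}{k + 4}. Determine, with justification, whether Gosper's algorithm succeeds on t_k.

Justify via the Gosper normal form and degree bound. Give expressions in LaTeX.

The ratio is 2*(k + 4)/(k + 5).
Normal form (A,B,C) = (2*k + 8, k + 5, 1).
Key eq: (2*k + 8)·f(k+1) = (k + 4)·f(k) + (1).
From deg A=1, deg B=1, deg C=0: d=-1.
Bound -1 < 0, so the key equation has no polynomial solution.

No. Not Gosper-summable.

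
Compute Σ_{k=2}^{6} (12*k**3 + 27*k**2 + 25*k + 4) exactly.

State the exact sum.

r(k) = (12*k**3 + 63*k**2 + 115*k + 68)/(12*k**3 + 27*k**2 + 25*k + 4) after simplifying.
A = 1, B = 1, C = k**3 + 9*k**2/4 + 25*k/12 + 1/3.
Set up (1)·f(k+1) − (1)·f(k) − (k**3 + 9*k**2/4 + 25*k/12 + 1/3) = 0.
From deg A=0, deg B=0, deg C=3: d=4.
Solve for f: f(k) = k*(3*k**3 + 3*k**2 + 2*k - 4)/12 (degree 4 ≤ 4).
R(k) = B(k−1)·f(k)/C(k) = k*(3*k**3 + 3*k**2 + 2*k - 4)/(12*k**3 + 27*k**2 + 25*k + 4); s_k = R·t_k = k*(3*k**3 + 3*k**2 + 2*k - 4).
s_(k+1) − s_k = 12*k**3 + 27*k**2 + 25*k + 4 = t_k.
Σ_(k=2)^(6) t_k = s_(7) − s_(2) = 8302 − (72) = 8230.

Σ = 8230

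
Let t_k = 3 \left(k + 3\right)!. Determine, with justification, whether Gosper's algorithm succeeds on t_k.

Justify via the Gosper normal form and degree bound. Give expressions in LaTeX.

The ratio is k + 4.
So A=k + 4 and B=1, with C=1.
Set up (k + 4)·f(k+1) − (1)·f(k) − (1) = 0.
Bound: deg f ≤ -1.
d = -1 < 0 ⇒ no nonzero polynomial f; not summable.

No. Not Gosper-summable.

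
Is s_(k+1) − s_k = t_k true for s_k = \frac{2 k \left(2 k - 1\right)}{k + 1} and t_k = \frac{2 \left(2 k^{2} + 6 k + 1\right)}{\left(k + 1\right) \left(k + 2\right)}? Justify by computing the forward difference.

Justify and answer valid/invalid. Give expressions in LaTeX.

Valid: the claim telescopes to t_k.

s_(k+1) = 2*(k + 1)*(2*k + 1)/(k + 2)
s_(k+1) − s_k = 2*(2*k**2 + 6*k + 1)/(k**2 + 3*k + 2)
(s_(k+1) − s_k) − t_k = 0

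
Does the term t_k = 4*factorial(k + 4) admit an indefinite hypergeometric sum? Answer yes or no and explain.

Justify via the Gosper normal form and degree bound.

Compute t_(k+1)/t_k: get k + 5.
Gosper form: A/B · C(k+1)/C(k) with A=k + 5, B=1, C=1.
Key eq: (k + 5)·f(k+1) = (1)·f(k) + (1).
Degrees (1,0,0) ⇒ d ≤ -1.
Bound -1 < 0, so the key equation has no polynomial solution.

No — key equation has no polynomial f.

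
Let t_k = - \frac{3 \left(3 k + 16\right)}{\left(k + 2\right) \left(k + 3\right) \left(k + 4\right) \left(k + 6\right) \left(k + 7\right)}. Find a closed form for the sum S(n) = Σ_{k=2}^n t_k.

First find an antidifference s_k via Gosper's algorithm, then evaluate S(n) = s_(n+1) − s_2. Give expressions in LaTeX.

The ratio is (k + 2)*(k + 6)*(3*k + 19)/((k + 5)*(k + 8)*(3*k + 16)).
Factor: A=k + 2; B=k + 8; C=k**2 + 31*k/3 + 80/3.
Need (k + 2)·f(k+1) − (k + 7)·f(k) = k**2 + 31*k/3 + 80/3.
d = 5 from the (1,1,2) case.
Solving with deg f ≤ 5: f(k) = k*(k + 4)*(k + 5)*(k**2 + 11*k + 36)/108.
Certificate R = B(k−1)f/C = k*(k + 4)*(k + 7)*(k**2 + 11*k + 36)/(36*(3*k + 16)) gives s_k = k*(-k**2 - 11*k - 36)/(12*(k**3 + 11*k**2 + 36*k + 36)).
Δs = 3*(-3*k - 16)/(k**5 + 22*k**4 + 185*k**3 + 740*k**2 + 1404*k + 1008), as required.
s_(n+1) = (-n**3 - 14*n**2 - 61*n - 48)/(12*(n**3 + 14*n**2 + 61*n + 84)) and s_(2) = -31/480, so S(n) = 3*(-n**3 - 14*n**2 - 61*n + 76)/(160*(n**3 + 14*n**2 + 61*n + 84)).

S(n) = \frac{3 \left(- n^{3} - 14 n^{2} - 61 n + 76\right)}{160 \left(n^{3} + 14 n^{2} + 61 n + 84\right)}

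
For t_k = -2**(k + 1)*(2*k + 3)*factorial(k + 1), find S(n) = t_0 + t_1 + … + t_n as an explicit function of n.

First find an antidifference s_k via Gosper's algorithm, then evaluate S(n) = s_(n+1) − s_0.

Step 1: r(k) = 2*(k + 2)*(2*k + 5)/(2*k + 3).
Factor: A=2*k + 4; B=1; C=k + 3/2.
Set up (2*k + 4)·f(k+1) − (1)·f(k) − (k + 3/2) = 0.
d = 0 from the (1,0,1) case.
Solving with deg f ≤ 0: f(k) = 1/2.
Get s_k = R·t_k = -2**(k + 1)*factorial(k + 1) with R(k) = B(k−1)f(k)/C(k) = 1/(2*k + 3).
Δs = -2**(k + 1)*(2*k + 3)*factorial(k + 1), as required.
Σ_(k=0)^n t_k = s_(n+1) − s_(0) = (-2**(n + 2)*factorial(n + 2)) − (-2), i.e. -4*2**n*factorial(n + 2) + 2.

S(n) = -4*2**n*factorial(n + 2) + 2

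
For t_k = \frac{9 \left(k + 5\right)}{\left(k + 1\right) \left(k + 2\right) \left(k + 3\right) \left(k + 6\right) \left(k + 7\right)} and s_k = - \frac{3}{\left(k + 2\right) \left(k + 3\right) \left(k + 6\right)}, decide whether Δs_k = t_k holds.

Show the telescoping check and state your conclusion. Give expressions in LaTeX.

Invalid: residual \frac{12 \left(- 2 k - 11\right)}{k^{6} + 23 k^{5} + 207 k^{4} + 925 k^{3} + 2144 k^{2} + 2412 k + 1008} ≠ 0.

s_(k+1) = -3/((k + 3)*(k + 4)*(k + 7))
s_(k+1) − s_k = 3*(3*k + 16)/(k**5 + 22*k**4 + 185*k**3 + 740*k**2 + 1404*k + 1008)
(s_(k+1) − s_k) − t_k = 12*(-2*k - 11)/(k**6 + 23*k**5 + 207*k**4 + 925*k**3 + 2144*k**2 + 2412*k + 1008)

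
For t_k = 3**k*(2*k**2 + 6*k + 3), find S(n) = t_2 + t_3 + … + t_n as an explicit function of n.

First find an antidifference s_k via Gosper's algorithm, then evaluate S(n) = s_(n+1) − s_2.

The ratio is 3*(2*k**2 + 10*k + 11)/(2*k**2 + 6*k + 3).
Gosper form: A/B · C(k+1)/C(k) with A=3, B=1, C=k**2 + 3*k + 3/2.
f must satisfy (3)·f(k+1) − (1)·f(k) = k**2 + 3*k + 3/2.
d = 2 from the (0,0,2) case.
Coefficient equations give f(k) = k**2/2.
R(k) = B(k−1)·f(k)/C(k) = k**2/(2*k**2 + 6*k + 3); s_k = R·t_k = 3**k*k**2.
Δs = 3**k*(-k**2 + 3*(k + 1)**2), as required.
Telescope: S(n) = s_(n+1) − s_(2) = 3**(n + 1)*(n**2 + 2*n + 1) − (36) = 3*3**n*n**2 + 6*3**n*n + 3*3**n - 36.

S(n) = 3*3**n*n**2 + 6*3**n*n + 3*3**n - 36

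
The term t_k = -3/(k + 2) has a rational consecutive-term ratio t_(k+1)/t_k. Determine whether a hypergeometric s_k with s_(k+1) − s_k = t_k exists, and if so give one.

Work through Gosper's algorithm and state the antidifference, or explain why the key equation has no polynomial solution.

not Gosper-summable; s_k does not exist

r(k) = (k + 2)/(k + 3) after simplifying.
So A=k + 2 and B=k + 3, with C=1.
Need (k + 2)·f(k+1) − (k + 2)·f(k) = 1.
Degrees (1,1,0) ⇒ d ≤ 0.
Put f(k) = c0: A·f(k+1) − B(k−1)·f(k) − C = -1; need -1 = 0 — inconsistent ⇒ no f, not summable.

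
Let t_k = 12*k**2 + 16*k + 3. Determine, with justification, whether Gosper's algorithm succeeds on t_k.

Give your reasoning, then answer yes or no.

Yes. s_k = k*(4*k**2 + 2*k - 3).

t_(k+1)/t_k = (12*k**2 + 40*k + 31)/(12*k**2 + 16*k + 3).
A = 1, B = 1, C = k**2 + 4*k/3 + 1/4.
Key eq: (1)·f(k+1) = (1)·f(k) + (k**2 + 4*k/3 + 1/4).
Degrees (0,0,2) ⇒ d ≤ 3.
Solve for f: f(k) = k*(4*k**2 + 2*k - 3)/12 (degree 3 ≤ 3).
So s_k = (B(k−1)f/C)·t_k = (k*(4*k**2 + 2*k - 3)/(12*k**2 + 16*k + 3))·t_k = k*(4*k**2 + 2*k - 3).
Verify: 12*k**2 + 16*k + 3 matches t_k.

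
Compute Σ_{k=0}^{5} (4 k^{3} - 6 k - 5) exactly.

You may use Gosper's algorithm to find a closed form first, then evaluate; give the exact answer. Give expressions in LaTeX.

t_(k+1)/t_k = (6*k - 4*(k + 1)**3 + 11)/(-4*k**3 + 6*k + 5).
Take A(k)=1, B(k)=1, C(k)=k**3 - 3*k/2 - 5/4.
f must satisfy (1)·f(k+1) − (1)·f(k) = k**3 - 3*k/2 - 5/4.
From deg A=0, deg B=0, deg C=3: d=4.
Solving with deg f ≤ 4: f(k) = k*(k**3 - 2*k**2 - 2*k - 2)/4.
So s_k = (B(k−1)f/C)·t_k = (k*(k**3 - 2*k**2 - 2*k - 2)/(4*k**3 - 6*k - 5))·t_k = k*(k**3 - 2*k**2 - 2*k - 2).
Verify: 4*k**3 - 6*k - 5 matches t_k.
Evaluate s at k=6 and k=0: 780 and 0; difference 780.

Σ = 780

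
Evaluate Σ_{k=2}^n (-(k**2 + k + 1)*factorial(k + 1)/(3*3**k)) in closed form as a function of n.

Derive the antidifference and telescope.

S(n) = (6*3**n - n**3*factorial(n) - 5*n**2*factorial(n) - 8*n*factorial(n) - 4*factorial(n))/(3*3**n)

Step 1: r(k) = (k + 2)*(k + (k + 1)**2 + 2)/(3*(k**2 + k + 1)).
Normal form (A,B,C) = (k/3 + 2/3, 1, k**2 + k + 1).
f must satisfy (k/3 + 2/3)·f(k+1) − (1)·f(k) = k**2 + k + 1.
d = 1 from the (1,0,2) case.
Solve for f: f(k) = 3*(k + 1) (degree 1 ≤ 1).
Then R = B(k−1)f/C = 3*(k + 1)/(k**2 + k + 1), so s_k = R(k)·t_k = -(k + 1)*factorial(k + 1)/3**k.
Check: Δs_k = -(k**2 + k + 1)*factorial(k + 1)/(3*3**k). ✓
s_(n+1) = -3**(-n - 1)*(n + 2)*factorial(n + 2) and s_(2) = -2, so S(n) = (6*3**n - n**3*factorial(n) - 5*n**2*factorial(n) - 8*n*factorial(n) - 4*factorial(n))/(3*3**n).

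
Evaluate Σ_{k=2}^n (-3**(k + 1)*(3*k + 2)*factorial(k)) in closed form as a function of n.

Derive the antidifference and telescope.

Ratio r(k) = 3*(k + 1)*(3*k + 5)/(3*k + 2).
Gosper form: A/B · C(k+1)/C(k) with A=3*k + 3, B=1, C=k + 2/3.
Solve (3*k + 3)·f(k+1) − (1)·f(k) = k + 2/3.
d = 0 from the (1,0,1) case.
Match coefficients ⇒ f(k) = 1/3.
Certificate R = B(k−1)f/C = 1/(3*k + 2) gives s_k = -3**(k + 1)*factorial(k).
Check: Δs_k = -3**(k + 1)*(3*k + 2)*factorial(k). ✓
Σ_(k=2)^n t_k = s_(n+1) − s_(2) = (-3**(n + 2)*factorial(n + 1)) − (-54), i.e. -9*3**n*factorial(n + 1) + 54.

S(n) = -9*3**n*factorial(n + 1) + 54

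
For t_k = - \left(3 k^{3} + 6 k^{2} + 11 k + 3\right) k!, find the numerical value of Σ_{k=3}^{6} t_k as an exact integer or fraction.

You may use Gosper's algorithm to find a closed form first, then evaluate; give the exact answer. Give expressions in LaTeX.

Ratio r(k) = (3*k**4 + 18*k**3 + 47*k**2 + 55*k + 23)/(3*k**3 + 6*k**2 + 11*k + 3).
Normal form (A,B,C) = (k + 1, 1, k**3 + 2*k**2 + 11*k/3 + 1).
Solve (k + 1)·f(k+1) − (1)·f(k) = k**3 + 2*k**2 + 11*k/3 + 1.
Degrees (1,0,3) ⇒ d ≤ 2.
Solve for f: f(k) = (3*k**2 + 2)/3 (degree 2 ≤ 2).
Get s_k = R·t_k = -(3*k**2 + 2)*factorial(k) with R(k) = B(k−1)f(k)/C(k) = (3*k**2 + 2)/(3*k**3 + 6*k**2 + 11*k + 3).
s_(k+1) − s_k = -(3*k**3 + 6*k**2 + 11*k + 3)*factorial(k) = t_k.
Σ_(k=3)^(6) t_k = s_(7) − s_(3) = -750960 − (-174) = -750786.

Σ = -750786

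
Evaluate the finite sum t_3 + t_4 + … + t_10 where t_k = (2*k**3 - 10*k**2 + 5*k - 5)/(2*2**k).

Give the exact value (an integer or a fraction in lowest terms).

Σ = 3681/2048

r(k) = (2*k**3 - 4*k**2 - 9*k - 8)/(2*(2*k**3 - 10*k**2 + 5*k - 5)) after simplifying.
So A=1/2 and B=1, with C=k**3 - 5*k**2 + 5*k/2 - 5/2.
f must satisfy (1/2)·f(k+1) − (1)·f(k) = k**3 - 5*k**2 + 5*k/2 - 5/2.
Degrees (0,0,3) ⇒ d ≤ 3.
Solving with deg f ≤ 3: f(k) = -2*k**3 + 4*k**2 - 3*k + 4.
Certificate R = B(k−1)f/C = -2*(2*k**3 - 4*k**2 + 3*k - 4)/(2*k**3 - 10*k**2 + 5*k - 5) gives s_k = (-2*k**3 + 4*k**2 - 3*k + 4)/2**k.
Δs = (2*k**3 - 10*k**2 + 5*k - 5)/(2*2**k), as required.
Telescoping: Σ = s_(11) − s_(3) = -2207/2048 − (-23/8) = 3681/2048.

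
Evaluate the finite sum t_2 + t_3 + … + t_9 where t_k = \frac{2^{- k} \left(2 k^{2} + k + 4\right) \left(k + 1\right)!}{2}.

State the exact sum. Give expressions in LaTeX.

Compute t_(k+1)/t_k: get (k + 2)*(k + 2*(k + 1)**2 + 5)/(2*(2*k**2 + k + 4)).
So A=k/2 + 1 and B=1, with C=k**2 + k/2 + 2.
Solve (k/2 + 1)·f(k+1) − (1)·f(k) = k**2 + k/2 + 2.
d = 1 from the (1,0,2) case.
A polynomial solution: f(k) = 2*k - 1.
R(k) = B(k−1)·f(k)/C(k) = 2*(2*k - 1)/(2*k**2 + k + 4); s_k = R·t_k = (2*k - 1)*factorial(k + 1)/2**k.
Check: Δs_k = (2*k**2 + k + 4)*factorial(k + 1)/(2*2**k). ✓
Evaluate s at k=10 and k=2: 2962575/4 and 9/2; difference 2962557/4.

Σ = 2962557/4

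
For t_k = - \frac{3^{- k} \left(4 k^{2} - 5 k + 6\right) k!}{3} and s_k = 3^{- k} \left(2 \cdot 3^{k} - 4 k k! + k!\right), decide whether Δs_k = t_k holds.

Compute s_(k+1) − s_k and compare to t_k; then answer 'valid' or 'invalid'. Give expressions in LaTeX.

valid; difference matches t_k

s_(k+1) = (6*3**k - 4*k**2*factorial(k) - 7*k*factorial(k) - 3*factorial(k))/(3*3**k)
s_(k+1) − s_k = -(4*k**2 - 5*k + 6)*factorial(k)/(3*3**k)
(s_(k+1) − s_k) − t_k = 0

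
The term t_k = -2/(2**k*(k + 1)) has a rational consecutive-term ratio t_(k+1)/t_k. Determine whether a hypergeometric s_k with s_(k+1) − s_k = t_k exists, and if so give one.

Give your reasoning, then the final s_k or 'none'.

none (Gosper's algorithm certifies no s_k)

r(k) = (k + 1)/(2*(k + 2)) after simplifying.
Normal form (A,B,C) = (k/2 + 1/2, k + 2, 1).
Set up (k/2 + 1/2)·f(k+1) − (k + 1)·f(k) − (1) = 0.
d = -1 from the (1,1,0) case.
deg f ≤ -1 is impossible — no certificate.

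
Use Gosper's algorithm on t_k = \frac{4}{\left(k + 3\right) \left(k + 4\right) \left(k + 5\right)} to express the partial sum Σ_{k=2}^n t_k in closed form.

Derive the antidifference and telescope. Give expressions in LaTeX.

S(n) = \frac{n^{2} + 9 n - 10}{15 \left(n^{2} + 9 n + 20\right)}

r(k) = (k + 3)/(k + 6) after simplifying.
Gosper form: A/B · C(k+1)/C(k) with A=k + 3, B=k + 6, C=1.
Need (k + 3)·f(k+1) − (k + 5)·f(k) = 1.
d = 2 from the (1,1,0) case.
Solving with deg f ≤ 2: f(k) = k*(k + 7)/24.
Get s_k = R·t_k = k*(k + 7)/(6*(k + 3)*(k + 4)) with R(k) = B(k−1)f(k)/C(k) = k*(k + 5)*(k + 7)/24.
Δs = 4/(k**3 + 12*k**2 + 47*k + 60), as required.
Σ_(k=2)^n t_k = s_(n+1) − s_(2) = ((n**2 + 9*n + 8)/(6*(n**2 + 9*n + 20))) − (1/10), i.e. (n**2 + 9*n - 10)/(15*(n**2 + 9*n + 20)).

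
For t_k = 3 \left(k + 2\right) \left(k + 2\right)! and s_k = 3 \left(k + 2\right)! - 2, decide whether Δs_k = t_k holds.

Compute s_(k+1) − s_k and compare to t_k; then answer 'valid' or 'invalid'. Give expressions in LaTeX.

s_(k+1) = 3*factorial(k + 3) - 2
s_(k+1) − s_k = 3*(k + 2)*factorial(k + 2)
(s_(k+1) − s_k) − t_k = 0

Valid: the claim telescopes to t_k.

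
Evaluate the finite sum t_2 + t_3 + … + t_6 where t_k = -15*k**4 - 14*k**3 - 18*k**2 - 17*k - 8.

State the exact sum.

Σ = -42270

t_(k+1)/t_k = (15*k**4 + 74*k**3 + 150*k**2 + 155*k + 72)/(15*k**4 + 14*k**3 + 18*k**2 + 17*k + 8).
Normal form (A,B,C) = (1, 1, k**4 + 14*k**3/15 + 6*k**2/5 + 17*k/15 + 8/15).
Set up (1)·f(k+1) − (1)·f(k) − (k**4 + 14*k**3/15 + 6*k**2/5 + 17*k/15 + 8/15) = 0.
d = 5 from the (0,0,4) case.
Solving with deg f ≤ 5: f(k) = k*(3*k**4 - 4*k**3 + 4*k**2 + 3*k + 2)/15.
R(k) = B(k−1)·f(k)/C(k) = k*(3*k**4 - 4*k**3 + 4*k**2 + 3*k + 2)/(15*k**4 + 14*k**3 + 18*k**2 + 17*k + 8); s_k = R·t_k = k*(-3*k**4 + 4*k**3 - 4*k**2 - 3*k - 2).
Δs = -15*k**4 - 14*k**3 - 18*k**2 - 17*k - 8, as required.
Telescoping: Σ = s_(7) − s_(2) = -42350 − (-80) = -42270.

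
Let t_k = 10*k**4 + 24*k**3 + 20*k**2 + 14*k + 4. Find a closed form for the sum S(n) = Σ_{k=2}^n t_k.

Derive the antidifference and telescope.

S(n) = 2*n**5 + 11*n**4 + 22*n**3 + 23*n**2 + 14*n - 72

Compute t_(k+1)/t_k: get (5*k**4 + 32*k**3 + 76*k**2 + 83*k + 36)/(5*k**4 + 12*k**3 + 10*k**2 + 7*k + 2).
Normal form (A,B,C) = (1, 1, k**4 + 12*k**3/5 + 2*k**2 + 7*k/5 + 2/5).
Need (1)·f(k+1) − (1)·f(k) = k**4 + 12*k**3/5 + 2*k**2 + 7*k/5 + 2/5.
From deg A=0, deg B=0, deg C=4: d=5.
Solve for f: f(k) = k**2*(2*k**3 + k**2 - 2*k + 3)/10 (degree 5 ≤ 5).
R(k) = B(k−1)·f(k)/C(k) = k**2*(2*k**3 + k**2 - 2*k + 3)/(2*(5*k**4 + 12*k**3 + 10*k**2 + 7*k + 2)); s_k = R·t_k = k**2*(2*k**3 + k**2 - 2*k + 3).
Check: Δs_k = 10*k**4 + 24*k**3 + 20*k**2 + 14*k + 4. ✓
Evaluate: s_(n+1) = 2*n**5 + 11*n**4 + 22*n**3 + 23*n**2 + 14*n + 4; subtract s_(2) = 76 ⇒ S(n) = 2*n**5 + 11*n**4 + 22*n**3 + 23*n**2 + 14*n - 72.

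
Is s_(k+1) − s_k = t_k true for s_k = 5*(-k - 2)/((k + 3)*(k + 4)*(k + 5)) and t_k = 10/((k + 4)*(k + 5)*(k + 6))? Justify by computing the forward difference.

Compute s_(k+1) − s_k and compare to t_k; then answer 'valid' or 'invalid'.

s_(k+1) = 5*(-k - 3)/((k + 4)*(k + 5)*(k + 6))
s_(k+1) − s_k = 5*(2*k + 3)/(k**4 + 18*k**3 + 119*k**2 + 342*k + 360)
(s_(k+1) − s_k) − t_k = -15/(k**4 + 18*k**3 + 119*k**2 + 342*k + 360)

Invalid: residual -15/(k**4 + 18*k**3 + 119*k**2 + 342*k + 360) ≠ 0.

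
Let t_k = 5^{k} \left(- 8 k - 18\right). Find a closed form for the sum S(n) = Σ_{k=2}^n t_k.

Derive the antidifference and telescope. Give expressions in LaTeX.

Ratio r(k) = 5*(4*k + 13)/(4*k + 9).
Factor: A=5; B=1; C=k + 9/4.
Solve (5)·f(k+1) − (1)·f(k) = k + 9/4.
deg f ≤ 1 (via 0,0,1).
Match coefficients ⇒ f(k) = (k + 1)/4.
Then R = B(k−1)f/C = (k + 1)/(4*k + 9), so s_k = R(k)·t_k = -2*5**k*(k + 1).
s_(k+1) − s_k = 5**k*(-8*k - 18) = t_k.
s_(n+1) = 10*5**n*(-n - 2) and s_(2) = -150, so S(n) = -10*5**n*n - 20*5**n + 150.

S(n) = - 10 \cdot 5^{n} n - 20 \cdot 5^{n} + 150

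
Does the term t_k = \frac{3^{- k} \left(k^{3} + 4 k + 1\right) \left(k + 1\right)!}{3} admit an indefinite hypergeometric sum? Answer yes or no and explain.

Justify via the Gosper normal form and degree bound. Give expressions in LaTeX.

Yes. s_k = 3^{- k} \left(k^{2} - k - 1\right) \left(k + 1\right)!.

t_(k+1)/t_k = (k + 2)*(4*k + (k + 1)**3 + 5)/(3*(k**3 + 4*k + 1)).
Normal form (A,B,C) = (k/3 + 2/3, 1, k**3 + 4*k + 1).
f must satisfy (k/3 + 2/3)·f(k+1) − (1)·f(k) = k**3 + 4*k + 1.
Bound: deg f ≤ 2.
Match coefficients ⇒ f(k) = 3*(k**2 - k - 1).
So s_k = (B(k−1)f/C)·t_k = (3*(k**2 - k - 1)/(k**3 + 4*k + 1))·t_k = (k**2 - k - 1)*factorial(k + 1)/3**k.
Δs = (k**3 + 4*k + 1)*factorial(k + 1)/(3*3**k), as required.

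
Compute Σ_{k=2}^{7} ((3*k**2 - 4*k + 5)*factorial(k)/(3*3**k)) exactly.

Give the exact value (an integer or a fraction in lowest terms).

The ratio is (k + 1)*(-4*k + 3*(k + 1)**2 + 1)/(3*(3*k**2 - 4*k + 5)).
So A=k/3 + 1/3 and B=1, with C=k**2 - 4*k/3 + 5/3.
Set up (k/3 + 1/3)·f(k+1) − (1)·f(k) − (k**2 - 4*k/3 + 5/3) = 0.
d = 1 from the (1,0,2) case.
A polynomial solution: f(k) = 3*k - 1.
Get s_k = R·t_k = (3*k - 1)*factorial(k)/3**k with R(k) = B(k−1)f(k)/C(k) = 3*(3*k - 1)/(3*k**2 - 4*k + 5).
Δs = (3*k**2 - 4*k + 5)*factorial(k)/(3*3**k), as required.
Telescoping: Σ = s_(8) − s_(2) = 103040/729 − (10/9) = 102230/729.

Σ = 102230/729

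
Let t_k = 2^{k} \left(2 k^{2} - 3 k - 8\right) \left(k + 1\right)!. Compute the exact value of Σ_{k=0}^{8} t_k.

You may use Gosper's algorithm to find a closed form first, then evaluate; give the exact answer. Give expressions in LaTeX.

Σ = 9289728004

Step 1: r(k) = 2*(2*k**3 + 5*k**2 - 7*k - 18)/(2*k**2 - 3*k - 8).
Normal form (A,B,C) = (2*k + 4, 1, k**2 - 3*k/2 - 4).
Key eq: (2*k + 4)·f(k+1) = (1)·f(k) + (k**2 - 3*k/2 - 4).
Degrees (1,0,2) ⇒ d ≤ 1.
Match coefficients ⇒ f(k) = (k - 4)/2.
So s_k = (B(k−1)f/C)·t_k = ((k - 4)/(2*k**2 - 3*k - 8))·t_k = 2**k*(k - 4)*factorial(k + 1).
s_(k+1) − s_k = 2**k*(2*k**2 - 3*k - 8)*factorial(k + 1) = t_k.
Telescoping: Σ = s_(9) − s_(0) = 9289728000 − (-4) = 9289728004.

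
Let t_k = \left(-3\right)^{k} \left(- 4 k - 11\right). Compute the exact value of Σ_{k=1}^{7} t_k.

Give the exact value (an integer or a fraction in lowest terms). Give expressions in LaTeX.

Σ = 65619

The ratio is 3*(-4*k - 15)/(4*k + 11).
A = -3, B = 1, C = k + 11/4.
f must satisfy (-3)·f(k+1) − (1)·f(k) = k + 11/4.
From deg A=0, deg B=0, deg C=1: d=1.
A polynomial solution: f(k) = -(k + 2)/4.
So s_k = (B(k−1)f/C)·t_k = (-(k + 2)/(4*k + 11))·t_k = (-3)**k*(k + 2).
s_(k+1) − s_k = (-3)**k*(-4*k - 11) = t_k.
Telescoping: Σ = s_(8) − s_(1) = 65610 − (-9) = 65619.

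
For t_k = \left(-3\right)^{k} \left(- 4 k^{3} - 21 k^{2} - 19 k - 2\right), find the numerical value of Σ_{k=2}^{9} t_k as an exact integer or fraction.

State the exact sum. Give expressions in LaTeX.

r(k) = 3*(-4*k**3 - 33*k**2 - 73*k - 46)/(4*k**3 + 21*k**2 + 19*k + 2) after simplifying.
A = -3, B = 1, C = k**3 + 21*k**2/4 + 19*k/4 + 1/2.
Key eq: (-3)·f(k+1) = (1)·f(k) + (k**3 + 21*k**2/4 + 19*k/4 + 1/2).
deg f ≤ 3 (via 0,0,3).
Match coefficients ⇒ f(k) = -(k**3 + 3*k**2 - 2*k - 1)/4.
So s_k = (B(k−1)f/C)·t_k = (-(k**3 + 3*k**2 - 2*k - 1)/((k + 1)*(4*k**2 + 17*k + 2)))·t_k = (-3)**k*(k**3 + 3*k**2 - 2*k - 1).
Δs = (-3)**k*(-4*k**3 - 21*k**2 - 19*k - 2), as required.
Σ_(k=2)^(9) t_k = s_(10) − s_(2) = 75523671 − (135) = 75523536.

Σ = 75523536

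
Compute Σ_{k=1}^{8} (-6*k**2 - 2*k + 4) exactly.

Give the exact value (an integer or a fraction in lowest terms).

Σ = -1264

The ratio is (k + 3*(k + 1)**2 - 1)/(3*k**2 + k - 2).
Gosper form: A/B · C(k+1)/C(k) with A=1, B=1, C=k**2 + k/3 - 2/3.
Need (1)·f(k+1) − (1)·f(k) = k**2 + k/3 - 2/3.
d = 3 from the (0,0,2) case.
A polynomial solution: f(k) = k*(k - 2)*(k + 1)/3.
Get s_k = R·t_k = 2*k*(-k**2 + k + 2) with R(k) = B(k−1)f(k)/C(k) = k*(k - 2)/(3*k - 2).
Δs = -6*k**2 - 2*k + 4, as required.
Telescoping: Σ = s_(9) − s_(1) = -1260 − (4) = -1264.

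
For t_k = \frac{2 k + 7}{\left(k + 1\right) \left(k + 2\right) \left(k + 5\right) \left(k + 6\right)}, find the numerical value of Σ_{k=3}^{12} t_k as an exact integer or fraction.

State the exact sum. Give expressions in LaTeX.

Σ = 55/2016

r(k) = (k + 1)*(k + 5)*(2*k + 9)/((k + 3)*(k + 7)*(2*k + 7)) after simplifying.
Normal form (A,B,C) = (k + 1, k + 7, k**3 + 21*k**2/2 + 73*k/2 + 42).
Set up (k + 1)·f(k+1) − (k + 6)·f(k) − (k**3 + 21*k**2/2 + 73*k/2 + 42) = 0.
deg f ≤ 5 (via 1,1,3).
Coefficient equations give f(k) = k*(k + 2)*(k + 3)*(k + 4)*(k + 6)/10.
R(k) = B(k−1)·f(k)/C(k) = k*(k + 2)*(k + 6)**2/(5*(2*k + 7)); s_k = R·t_k = k*(k + 6)/(5*(k**2 + 6*k + 5)).
Check: Δs_k = (2*k + 7)/(k**4 + 14*k**3 + 65*k**2 + 112*k + 60). ✓
Evaluate s at k=13 and k=3: 247/1260 and 27/160; difference 55/2016.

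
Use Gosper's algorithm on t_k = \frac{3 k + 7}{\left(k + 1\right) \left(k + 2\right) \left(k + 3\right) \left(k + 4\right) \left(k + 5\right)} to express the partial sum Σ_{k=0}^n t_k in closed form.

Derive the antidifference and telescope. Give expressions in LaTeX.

Ratio r(k) = (k + 1)*(3*k + 10)/((k + 6)*(3*k + 7)).
Normal form (A,B,C) = (k + 1, k + 6, k + 7/3).
Need (k + 1)·f(k+1) − (k + 5)·f(k) = k + 7/3.
deg f ≤ 4 (via 1,1,1).
Match coefficients ⇒ f(k) = k*(k + 2)*(k**2 + 8*k + 19)/36.
So s_k = (B(k−1)f/C)·t_k = (k*(k + 2)*(k + 5)*(k**2 + 8*k + 19)/(12*(3*k + 7)))·t_k = k*(k**2 + 8*k + 19)/(12*(k**3 + 8*k**2 + 19*k + 12)).
s_(k+1) − s_k = (3*k + 7)/(k**5 + 15*k**4 + 85*k**3 + 225*k**2 + 274*k + 120) = t_k.
Telescope: S(n) = s_(n+1) − s_(0) = (n**3 + 11*n**2 + 38*n + 28)/(12*(n**3 + 11*n**2 + 38*n + 40)) − (0) = (n**3 + 11*n**2 + 38*n + 28)/(12*(n**3 + 11*n**2 + 38*n + 40)).

S(n) = \frac{n^{3} + 11 n^{2} + 38 n + 28}{12 \left(n^{3} + 11 n^{2} + 38 n + 40\right)}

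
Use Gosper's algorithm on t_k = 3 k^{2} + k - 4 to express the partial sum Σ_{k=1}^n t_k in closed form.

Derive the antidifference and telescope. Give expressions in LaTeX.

Step 1: r(k) = k*(3*k + 7)/(3*k**2 + k - 4).
Gosper form: A/B · C(k+1)/C(k) with A=1, B=1, C=k**2 + k/3 - 4/3.
f must satisfy (1)·f(k+1) − (1)·f(k) = k**2 + k/3 - 4/3.
deg f ≤ 3 (via 0,0,2).
A polynomial solution: f(k) = k*(k**2 - k - 4)/3.
Get s_k = R·t_k = k*(k**2 - k - 4) with R(k) = B(k−1)f(k)/C(k) = k*(k**2 - k - 4)/((k - 1)*(3*k + 4)).
s_(k+1) − s_k = 3*k**2 + k - 4 = t_k.
Σ_(k=1)^n t_k = s_(n+1) − s_(1) = (n**3 + 2*n**2 - 3*n - 4) − (-4), i.e. n*(n**2 + 2*n - 3).

S(n) = n \left(n^{2} + 2 n - 3\right)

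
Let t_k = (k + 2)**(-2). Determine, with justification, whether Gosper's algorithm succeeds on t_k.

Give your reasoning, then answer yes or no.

No; the coefficient equations for f are inconsistent.

Ratio r(k) = (k + 2)**2/(k + 3)**2.
Factor: A=k**2 + 4*k + 4; B=k**2 + 6*k + 9; C=1.
Solve (k**2 + 4*k + 4)·f(k+1) − (k**2 + 4*k + 4)·f(k) = 1.
d = 0 from the (2,2,0) case.
Generic f = c0 gives residual -1; -1 = 0 cannot hold, so t_k is not Gosper-summable.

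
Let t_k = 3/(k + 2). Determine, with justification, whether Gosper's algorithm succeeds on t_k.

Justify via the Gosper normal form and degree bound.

No. Not Gosper-summable.

Ratio r(k) = (k + 2)/(k + 3).
A = k + 2, B = k + 3, C = 1.
Key eq: (k + 2)·f(k+1) = (k + 2)·f(k) + (1).
From deg A=1, deg B=1, deg C=0: d=0.
f = c0 ⇒ A·f(k+1) − B(k−1)·f(k) − C = -1. The system {-1 = 0} is inconsistent; no antidifference.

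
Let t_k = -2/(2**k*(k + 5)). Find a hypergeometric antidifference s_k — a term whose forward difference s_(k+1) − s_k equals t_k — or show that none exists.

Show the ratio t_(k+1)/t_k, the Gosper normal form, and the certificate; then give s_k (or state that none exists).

none — t_k is not Gosper-summable

Ratio r(k) = (k + 5)/(2*(k + 6)).
Factor: A=k/2 + 5/2; B=k + 6; C=1.
Solve (k/2 + 5/2)·f(k+1) − (k + 5)·f(k) = 1.
d = -1 from the (1,1,0) case.
d = -1 < 0 ⇒ no nonzero polynomial f; not summable.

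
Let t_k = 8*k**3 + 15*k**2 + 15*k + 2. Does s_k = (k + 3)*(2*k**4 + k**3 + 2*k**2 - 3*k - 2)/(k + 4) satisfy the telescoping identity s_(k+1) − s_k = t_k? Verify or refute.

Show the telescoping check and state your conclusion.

Invalid: residual (-6*k**4 - 46*k**3 - 73*k**2 - 65*k - 10)/(k**2 + 9*k + 20) ≠ 0.

s_(k+1) = k*(2*k**4 + 17*k**3 + 53*k**2 + 80*k + 48)/(k + 5)
s_(k+1) − s_k = (8*k**5 + 81*k**4 + 264*k**3 + 364*k**2 + 253*k + 30)/(k**2 + 9*k + 20)
(s_(k+1) − s_k) − t_k = (-6*k**4 - 46*k**3 - 73*k**2 - 65*k - 10)/(k**2 + 9*k + 20)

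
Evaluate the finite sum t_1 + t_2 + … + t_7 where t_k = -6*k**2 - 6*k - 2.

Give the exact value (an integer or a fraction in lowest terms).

Σ = -1022

Step 1: r(k) = (3*k**2 + 9*k + 7)/(3*k**2 + 3*k + 1).
So A=1 and B=1, with C=k**2 + k + 1/3.
Set up (1)·f(k+1) − (1)·f(k) − (k**2 + k + 1/3) = 0.
Degrees (0,0,2) ⇒ d ≤ 3.
A polynomial solution: f(k) = k**3/3.
So s_k = (B(k−1)f/C)·t_k = (k**3/(3*k**2 + 3*k + 1))·t_k = -2*k**3.
Verify: 2*k**3 - 2*(k + 1)**3 matches t_k.
Evaluate s at k=8 and k=1: -1024 and -2; difference -1022.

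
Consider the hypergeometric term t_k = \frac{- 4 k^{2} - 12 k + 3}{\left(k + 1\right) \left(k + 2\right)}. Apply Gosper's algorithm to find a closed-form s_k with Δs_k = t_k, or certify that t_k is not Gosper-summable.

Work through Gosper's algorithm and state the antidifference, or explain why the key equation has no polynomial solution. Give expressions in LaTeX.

t_(k+1)/t_k = (k + 1)*(12*k + 4*(k + 1)**2 + 9)/((k + 3)*(4*k**2 + 12*k - 3)).
So A=k + 1 and B=k + 3, with C=k**2 + 3*k - 3/4.
Need (k + 1)·f(k+1) − (k + 2)·f(k) = k**2 + 3*k - 3/4.
Degrees (1,1,2) ⇒ d ≤ 2.
Solving with deg f ≤ 2: f(k) = k*(4*k - 7)/4.
Get s_k = R·t_k = k*(7 - 4*k)/(k + 1) with R(k) = B(k−1)f(k)/C(k) = k*(k + 2)*(4*k - 7)/(4*k**2 + 12*k - 3).
s_(k+1) − s_k = (-4*k**2 - 12*k + 3)/(k**2 + 3*k + 2) = t_k.

s_k = \frac{k \left(7 - 4 k\right)}{k + 1}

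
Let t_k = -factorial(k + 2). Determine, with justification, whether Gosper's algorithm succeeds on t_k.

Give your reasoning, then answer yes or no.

Compute t_(k+1)/t_k: get k + 3.
A = k + 3, B = 1, C = 1.
Need (k + 3)·f(k+1) − (1)·f(k) = 1.
d = -1 from the (1,0,0) case.
Bound -1 < 0, so the key equation has no polynomial solution.

No — key equation has no polynomial f.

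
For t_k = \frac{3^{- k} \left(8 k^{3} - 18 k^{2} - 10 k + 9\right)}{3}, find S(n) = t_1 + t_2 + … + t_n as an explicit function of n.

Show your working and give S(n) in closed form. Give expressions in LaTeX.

S(n) = 3^{- n - 1} \left(3^{n + 1} - 4 n^{3} - 9 n^{2} - 4 n - 3\right)

t_(k+1)/t_k = (8*k**3 + 6*k**2 - 22*k - 11)/(3*(8*k**3 - 18*k**2 - 10*k + 9)).
So A=1/3 and B=1, with C=k**3 - 9*k**2/4 - 5*k/4 + 9/8.
Need (1/3)·f(k+1) − (1)·f(k) = k**3 - 9*k**2/4 - 5*k/4 + 9/8.
From deg A=0, deg B=0, deg C=3: d=3.
A polynomial solution: f(k) = -3*(4*k**3 - 3*k**2 - 2*k + 4)/8.
Certificate R = B(k−1)f/C = -3*(4*k**3 - 3*k**2 - 2*k + 4)/(8*k**3 - 18*k**2 - 10*k + 9) gives s_k = (-4*k**3 + 3*k**2 + 2*k - 4)/3**k.
s_(k+1) − s_k = (8*k**3 - 18*k**2 - 10*k + 9)/(3*3**k) = t_k.
Evaluate: s_(n+1) = 3**(-n - 1)*(-4*n**3 - 9*n**2 - 4*n - 3); subtract s_(1) = -1 ⇒ S(n) = 3**(-n - 1)*(3**(n + 1) - 4*n**3 - 9*n**2 - 4*n - 3).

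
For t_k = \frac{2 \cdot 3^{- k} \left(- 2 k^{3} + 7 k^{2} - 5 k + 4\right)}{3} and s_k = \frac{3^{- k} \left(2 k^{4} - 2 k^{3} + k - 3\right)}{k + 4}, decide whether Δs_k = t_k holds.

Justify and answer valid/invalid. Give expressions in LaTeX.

s_(k+1) = (k + 2*(k + 1)**4 - 2*(k + 1)**3 - 2)/(3*3**k*(k + 5))
s_(k+1) − s_k = (-4*k**5 - 10*k**4 + 60*k**3 + 24*k**2 + 4*k + 37)/(3*3**k*(k**2 + 9*k + 20))
(s_(k+1) − s_k) − t_k = (4*k**4 + 8*k**3 - 58*k**2 + 44*k - 41)/(3**k*(k**2 + 9*k + 20))

Invalid: residual \frac{3^{- k} \left(4 k^{4} + 8 k^{3} - 58 k^{2} + 44 k - 41\right)}{k^{2} + 9 k + 20} ≠ 0.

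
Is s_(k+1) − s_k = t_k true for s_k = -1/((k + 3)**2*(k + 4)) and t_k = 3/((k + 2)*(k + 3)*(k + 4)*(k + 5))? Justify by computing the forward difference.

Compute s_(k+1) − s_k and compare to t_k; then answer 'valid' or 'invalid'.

Invalid: residual 2*(-2*k - 7)/(k**6 + 21*k**5 + 181*k**4 + 819*k**3 + 2050*k**2 + 2688*k + 1440) ≠ 0.

s_(k+1) = -1/((k + 4)**2*(k + 5))
s_(k+1) − s_k = (3*k + 11)/(k**5 + 19*k**4 + 143*k**3 + 533*k**2 + 984*k + 720)
(s_(k+1) − s_k) − t_k = 2*(-2*k - 7)/(k**6 + 21*k**5 + 181*k**4 + 819*k**3 + 2050*k**2 + 2688*k + 1440)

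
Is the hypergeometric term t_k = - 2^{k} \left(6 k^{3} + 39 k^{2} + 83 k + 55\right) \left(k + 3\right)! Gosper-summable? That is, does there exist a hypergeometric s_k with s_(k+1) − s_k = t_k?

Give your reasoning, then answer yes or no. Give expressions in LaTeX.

r(k) = 2*(6*k**4 + 81*k**3 + 407*k**2 + 899*k + 732)/(6*k**3 + 39*k**2 + 83*k + 55) after simplifying.
Take A(k)=2*k + 8, B(k)=1, C(k)=k**3 + 13*k**2/2 + 83*k/6 + 55/6.
Solve (2*k + 8)·f(k+1) − (1)·f(k) = k**3 + 13*k**2/2 + 83*k/6 + 55/6.
Degrees (1,0,3) ⇒ d ≤ 2.
Match coefficients ⇒ f(k) = (3*k**2 + 3*k + 1)/6.
R(k) = B(k−1)·f(k)/C(k) = (3*k**2 + 3*k + 1)/(6*k**3 + 39*k**2 + 83*k + 55); s_k = R·t_k = -2**k*(3*k**2 + 3*k + 1)*factorial(k + 3).
Check: Δs_k = -2**k*(6*k**3 + 39*k**2 + 83*k + 55)*factorial(k + 3). ✓

Yes. s_k = - 2^{k} \left(3 k^{2} + 3 k + 1\right) \left(k + 3\right)!.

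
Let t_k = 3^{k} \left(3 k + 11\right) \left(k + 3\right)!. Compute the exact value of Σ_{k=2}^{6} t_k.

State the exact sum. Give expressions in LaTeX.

r(k) = 3*(k + 4)*(3*k + 14)/(3*k + 11) after simplifying.
So A=3*k + 12 and B=1, with C=k + 11/3.
Set up (3*k + 12)·f(k+1) − (1)·f(k) − (k + 11/3) = 0.
Degrees (1,0,1) ⇒ d ≤ 0.
Coefficient equations give f(k) = 1/3.
Then R = B(k−1)f/C = 1/(3*k + 11), so s_k = R(k)·t_k = 3**k*factorial(k + 3).
Verify: 3**k*(3*k + 11)*factorial(k + 3) matches t_k.
Sum = s_(7) − s_(2); s_(7) = 7936185600, s_(2) = 1080 ⇒ 7936184520.

Σ = 7936184520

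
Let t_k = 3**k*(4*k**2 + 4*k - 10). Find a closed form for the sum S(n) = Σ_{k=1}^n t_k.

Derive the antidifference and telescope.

The ratio is 3*(2*k**2 + 6*k - 1)/(2*k**2 + 2*k - 5).
Gosper form: A/B · C(k+1)/C(k) with A=3, B=1, C=k**2 + k - 5/2.
Solve (3)·f(k+1) − (1)·f(k) = k**2 + k - 5/2.
Bound: deg f ≤ 2.
Match coefficients ⇒ f(k) = (k**2 - 2*k - 1)/2.
Get s_k = R·t_k = 2*3**k*(k**2 - 2*k - 1) with R(k) = B(k−1)f(k)/C(k) = (k**2 - 2*k - 1)/(2*k**2 + 2*k - 5).
s_(k+1) − s_k = 3**k*(4*k**2 + 4*k - 10) = t_k.
s_(n+1) = 6*3**n*(n**2 - 2) and s_(1) = -12, so S(n) = 6*3**n*n**2 - 12*3**n + 12.

S(n) = 6*3**n*n**2 - 12*3**n + 12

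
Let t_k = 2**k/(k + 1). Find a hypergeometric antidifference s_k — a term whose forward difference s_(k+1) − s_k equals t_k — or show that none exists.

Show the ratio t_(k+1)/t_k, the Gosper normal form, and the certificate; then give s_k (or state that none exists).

no hypergeometric antidifference exists

Compute t_(k+1)/t_k: get 2*(k + 1)/(k + 2).
A = 2*k + 2, B = k + 2, C = 1.
Need (2*k + 2)·f(k+1) − (k + 1)·f(k) = 1.
d = -1 from the (1,1,0) case.
d = -1 < 0 ⇒ no nonzero polynomial f; not summable.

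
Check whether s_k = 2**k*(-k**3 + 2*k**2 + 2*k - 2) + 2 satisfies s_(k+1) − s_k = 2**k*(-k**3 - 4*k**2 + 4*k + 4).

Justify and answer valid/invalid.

s_(k+1) = 2*2**k*(2*k - (k + 1)**3 + 2*(k + 1)**2) + 2
s_(k+1) − s_k = 2**k*(-k**3 - 4*k**2 + 4*k + 4)
(s_(k+1) − s_k) − t_k = 0

valid; difference matches t_k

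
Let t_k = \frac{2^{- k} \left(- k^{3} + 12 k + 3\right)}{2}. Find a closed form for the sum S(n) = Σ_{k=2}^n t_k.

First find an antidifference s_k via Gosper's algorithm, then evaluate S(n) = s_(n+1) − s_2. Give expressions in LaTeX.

S(n) = \frac{2^{- n} \left(- 6 \cdot 2^{n} + n^{3} + 6 n^{2} + 6 n - 1\right)}{2}

r(k) = (12*k - (k + 1)**3 + 15)/(2*(-k**3 + 12*k + 3)) after simplifying.
Gosper form: A/B · C(k+1)/C(k) with A=1/2, B=1, C=k**3 - 12*k - 3.
Set up (1/2)·f(k+1) − (1)·f(k) − (k**3 - 12*k - 3) = 0.
Bound: deg f ≤ 3.
Solving with deg f ≤ 3: f(k) = -2*(k**3 + 3*k**2 - 3*k - 2).
Get s_k = R·t_k = (k**3 + 3*k**2 - 3*k - 2)/2**k with R(k) = B(k−1)f(k)/C(k) = -2*(k**3 + 3*k**2 - 3*k - 2)/(k**3 - 12*k - 3).
Δs = (-k**3 + 12*k + 3)/(2*2**k), as required.
Telescope: S(n) = s_(n+1) − s_(2) = 2**(-n - 1)*(n**3 + 6*n**2 + 6*n - 1) − (3) = (-6*2**n + n**3 + 6*n**2 + 6*n - 1)/(2*2**n).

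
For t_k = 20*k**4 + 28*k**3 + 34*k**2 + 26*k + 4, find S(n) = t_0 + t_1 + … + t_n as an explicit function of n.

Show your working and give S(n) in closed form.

S(n) = 4*n**5 + 17*n**4 + 32*n**3 + 37*n**2 + 22*n + 4

Compute t_(k+1)/t_k: get (10*k**4 + 54*k**3 + 119*k**2 + 129*k + 56)/(10*k**4 + 14*k**3 + 17*k**2 + 13*k + 2).
Gosper form: A/B · C(k+1)/C(k) with A=1, B=1, C=k**4 + 7*k**3/5 + 17*k**2/10 + 13*k/10 + 1/5.
Set up (1)·f(k+1) − (1)·f(k) − (k**4 + 7*k**3/5 + 17*k**2/10 + 13*k/10 + 1/5) = 0.
d = 5 from the (0,0,4) case.
Coefficient equations give f(k) = k*(4*k**4 - 3*k**3 + 4*k**2 + 3*k - 4)/20.
Certificate R = B(k−1)f/C = k*(4*k**4 - 3*k**3 + 4*k**2 + 3*k - 4)/(2*(10*k**4 + 14*k**3 + 17*k**2 + 13*k + 2)) gives s_k = k*(4*k**4 - 3*k**3 + 4*k**2 + 3*k - 4).
Verify: 20*k**4 + 28*k**3 + 34*k**2 + 26*k + 4 matches t_k.
Evaluate: s_(n+1) = 4*n**5 + 17*n**4 + 32*n**3 + 37*n**2 + 22*n + 4; subtract s_(0) = 0 ⇒ S(n) = 4*n**5 + 17*n**4 + 32*n**3 + 37*n**2 + 22*n + 4.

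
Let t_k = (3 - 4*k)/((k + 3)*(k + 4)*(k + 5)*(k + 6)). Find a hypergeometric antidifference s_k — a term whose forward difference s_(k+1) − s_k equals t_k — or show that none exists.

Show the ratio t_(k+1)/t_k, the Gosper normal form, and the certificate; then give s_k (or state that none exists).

s_k = k*(-k**2 - 12*k + 73)/(60*(k + 3)*(k + 4)*(k + 5))

t_(k+1)/t_k = (k + 3)*(4*k + 1)/((k + 7)*(4*k - 3)).
Normal form (A,B,C) = (k + 3, k + 7, k - 3/4).
Need (k + 3)·f(k+1) − (k + 6)·f(k) = k - 3/4.
Bound: deg f ≤ 3.
Solve for f: f(k) = k*(k**2 + 12*k - 73)/240 (degree 3 ≤ 3).
Then R = B(k−1)f/C = k*(k + 6)*(k**2 + 12*k - 73)/(60*(4*k - 3)), so s_k = R(k)·t_k = k*(-k**2 - 12*k + 73)/(60*(k + 3)*(k + 4)*(k + 5)).
Δs = (3 - 4*k)/(k**4 + 18*k**3 + 119*k**2 + 342*k + 360), as required.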